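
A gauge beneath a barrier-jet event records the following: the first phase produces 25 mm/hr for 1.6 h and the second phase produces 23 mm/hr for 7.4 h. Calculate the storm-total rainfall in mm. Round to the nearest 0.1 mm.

Total = Σ Rᵢ Δtᵢ = 25 × 1.6 + 23 × 7.4
      = 40 + 170.2 = 210.2 mm.

total ≈ 210.2 mm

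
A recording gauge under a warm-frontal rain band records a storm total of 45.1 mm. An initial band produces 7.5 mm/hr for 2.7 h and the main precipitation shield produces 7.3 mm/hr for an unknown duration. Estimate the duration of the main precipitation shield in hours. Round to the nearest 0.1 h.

Known phases: 7.5 × 2.7 = 20.25 mm.
Remaining depth = 45.1 − 20.25 = 24.85 mm.
Duration = 24.85 / 7.3 = 3.4 h.

duration ≈ 3.4 h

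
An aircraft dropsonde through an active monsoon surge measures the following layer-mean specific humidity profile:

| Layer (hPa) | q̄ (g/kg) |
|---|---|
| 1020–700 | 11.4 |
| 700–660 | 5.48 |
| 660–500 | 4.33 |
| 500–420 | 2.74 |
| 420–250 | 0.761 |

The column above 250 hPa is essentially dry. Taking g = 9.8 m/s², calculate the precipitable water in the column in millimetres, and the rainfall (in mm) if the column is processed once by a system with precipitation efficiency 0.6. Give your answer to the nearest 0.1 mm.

Precipitable water is the column-integrated vapour mass per unit area: PW = (1/g) Σ q̄ Δp, with q in kg/kg and Δp in Pa (1 kg/m² of water = 1 mm).
Layer 1020–700 hPa: Δp = 320 hPa = 32000 Pa, q̄ = 0.0114 kg/kg → 0.0114 × 32000 / 9.8 = 37.22 mm
Layer 700–660 hPa: Δp = 40 hPa = 4000 Pa, q̄ = 0.00548 kg/kg → 0.00548 × 4000 / 9.8 = 2.24 mm
Layer 660–500 hPa: Δp = 160 hPa = 16000 Pa, q̄ = 0.00433 kg/kg → 0.00433 × 16000 / 9.8 = 7.07 mm
Layer 500–420 hPa: Δp = 80 hPa = 8000 Pa, q̄ = 0.00274 kg/kg → 0.00274 × 8000 / 9.8 = 2.24 mm
Layer 420–250 hPa: Δp = 170 hPa = 17000 Pa, q̄ = 0.000761 kg/kg → 0.000761 × 17000 / 9.8 = 1.32 mm
PW = 37.22 + 2.24 + 7.07 + 2.24 + 1.32 = 50.09 ≈ 50.1 mm.
Rainfall = ε × PW = 0.6 × 50.1 = 30.1 mm.

PW ≈ 50.1 mm; rainfall ≈ 30.1 mm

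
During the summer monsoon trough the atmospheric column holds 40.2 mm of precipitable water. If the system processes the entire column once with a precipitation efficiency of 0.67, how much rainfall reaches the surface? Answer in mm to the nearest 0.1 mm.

Rainfall = ε × PW = 0.67 × 40.2 = 26.9 mm.

rainfall ≈ 26.9 mm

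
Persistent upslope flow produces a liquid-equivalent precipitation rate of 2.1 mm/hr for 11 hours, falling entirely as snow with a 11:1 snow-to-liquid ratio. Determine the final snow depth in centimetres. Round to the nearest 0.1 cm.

Liquid-equivalent depth = 2.1 × 11 = 23.1 mm.
Snow depth = 23.1 mm × 11 = 254.1 mm = 25.4 cm.

snow depth ≈ 25.4 cm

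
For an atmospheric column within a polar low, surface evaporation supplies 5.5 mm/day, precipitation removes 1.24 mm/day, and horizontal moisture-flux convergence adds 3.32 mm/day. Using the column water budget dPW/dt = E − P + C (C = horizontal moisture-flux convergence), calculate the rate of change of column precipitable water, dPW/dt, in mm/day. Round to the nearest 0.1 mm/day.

dPW/dt ≈ 7.6 mm/day

dPW/dt = E − P + C = 5.5 − 1.24 + (3.32) = 7.6 mm/day.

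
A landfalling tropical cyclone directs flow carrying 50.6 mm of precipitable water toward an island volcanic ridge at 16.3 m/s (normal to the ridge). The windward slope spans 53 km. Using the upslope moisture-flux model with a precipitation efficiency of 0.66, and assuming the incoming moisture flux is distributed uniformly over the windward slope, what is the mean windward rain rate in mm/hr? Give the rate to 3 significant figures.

Incoming column moisture flux per unit ridge length: F = V × PW = 16.3 × 50.6 = 824.78 mm·m/s.
Spread over the 53 km slope with efficiency ε = 0.66: R = ε·F/W = 0.66 × 824.78 / 53000 m = 1.027e-02 mm/s.
R = 1.027e-02 × 3600 = 37.0 mm/hr.

R ≈ 37.0 mm/hr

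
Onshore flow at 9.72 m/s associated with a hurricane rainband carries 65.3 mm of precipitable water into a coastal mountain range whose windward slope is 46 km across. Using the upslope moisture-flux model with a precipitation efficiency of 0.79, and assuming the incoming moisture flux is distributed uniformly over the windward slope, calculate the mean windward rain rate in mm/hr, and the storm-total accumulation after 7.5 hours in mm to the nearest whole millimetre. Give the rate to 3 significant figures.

R ≈ 39.2 mm/hr; total ≈ 294 mm

Incoming column moisture flux per unit ridge length: F = V × PW = 9.72 × 65.3 = 634.716 mm·m/s.
Spread over the 46 km slope with efficiency ε = 0.79: R = ε·F/W = 0.79 × 634.716 / 46000 m = 1.090e-02 mm/s.
R = 1.090e-02 × 3600 = 39.2 mm/hr.
Over 7.5 h: total = 39.2 × 7.5 = 294 mm.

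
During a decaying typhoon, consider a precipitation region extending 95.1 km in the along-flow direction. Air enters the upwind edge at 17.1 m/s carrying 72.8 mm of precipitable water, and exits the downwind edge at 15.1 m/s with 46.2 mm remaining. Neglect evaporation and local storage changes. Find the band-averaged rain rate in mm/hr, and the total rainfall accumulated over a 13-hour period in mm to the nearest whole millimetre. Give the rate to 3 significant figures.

Column moisture flux per unit crosswind length is F = V × PW.
Inflow: F_in = 17.1 × 72.8 = 1244.88 mm·m/s
Outflow: F_out = 15.1 × 46.2 = 697.62 mm·m/s
Steady-state rate R = (F_in − F_out)/L = (1244.88 − 697.62) / 95100 m = 5.755e-03 mm/s.
R = 5.755e-03 × 3600 = 20.7 mm/hr.
Over 13 h: total = 20.7 × 13 = 269.1 ≈ 269 mm.

R ≈ 20.7 mm/hr; total ≈ 269 mm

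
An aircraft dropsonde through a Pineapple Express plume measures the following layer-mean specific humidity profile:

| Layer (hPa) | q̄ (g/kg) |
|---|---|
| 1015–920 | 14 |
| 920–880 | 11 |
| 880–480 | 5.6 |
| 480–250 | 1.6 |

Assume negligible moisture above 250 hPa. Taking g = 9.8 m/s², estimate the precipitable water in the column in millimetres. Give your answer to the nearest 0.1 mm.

Precipitable water is the column-integrated vapour mass per unit area: PW = (1/g) Σ q̄ Δp, with q in kg/kg and Δp in Pa (1 kg/m² of water = 1 mm).
Layer 1015–920 hPa: Δp = 95 hPa = 9500 Pa, q̄ = 0.014 kg/kg → 0.014 × 9500 / 9.8 = 13.57 mm
Layer 920–880 hPa: Δp = 40 hPa = 4000 Pa, q̄ = 0.011 kg/kg → 0.011 × 4000 / 9.8 = 4.49 mm
Layer 880–480 hPa: Δp = 400 hPa = 40000 Pa, q̄ = 0.0056 kg/kg → 0.0056 × 40000 / 9.8 = 22.86 mm
Layer 480–250 hPa: Δp = 230 hPa = 23000 Pa, q̄ = 0.0016 kg/kg → 0.0016 × 23000 / 9.8 = 3.76 mm
PW = 13.57 + 4.49 + 22.86 + 3.76 = 44.68 ≈ 44.7 mm.

PW ≈ 44.7 mm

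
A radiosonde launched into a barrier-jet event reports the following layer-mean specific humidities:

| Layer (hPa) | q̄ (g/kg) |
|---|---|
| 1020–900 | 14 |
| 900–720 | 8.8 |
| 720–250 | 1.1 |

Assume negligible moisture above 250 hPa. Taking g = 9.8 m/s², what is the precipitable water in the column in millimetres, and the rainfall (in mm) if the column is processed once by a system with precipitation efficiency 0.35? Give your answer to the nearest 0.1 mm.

PW ≈ 38.6 mm; rainfall ≈ 13.5 mm

Precipitable water is the column-integrated vapour mass per unit area: PW = (1/g) Σ q̄ Δp, with q in kg/kg and Δp in Pa (1 kg/m² of water = 1 mm).
Layer 1020–900 hPa: Δp = 120 hPa = 12000 Pa, q̄ = 0.014 kg/kg → 0.014 × 12000 / 9.8 = 17.14 mm
Layer 900–720 hPa: Δp = 180 hPa = 18000 Pa, q̄ = 0.0088 kg/kg → 0.0088 × 18000 / 9.8 = 16.16 mm
Layer 720–250 hPa: Δp = 470 hPa = 47000 Pa, q̄ = 0.0011 kg/kg → 0.0011 × 47000 / 9.8 = 5.28 mm
PW = 17.14 + 16.16 + 5.28 = 38.58 ≈ 38.6 mm.
Rainfall = ε × PW = 0.35 × 38.6 = 13.5 mm.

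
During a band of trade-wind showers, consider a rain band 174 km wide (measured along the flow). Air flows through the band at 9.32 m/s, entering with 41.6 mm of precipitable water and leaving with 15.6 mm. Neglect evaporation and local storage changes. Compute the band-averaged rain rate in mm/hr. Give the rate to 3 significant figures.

R ≈ 5.01 mm/hr

Column moisture flux per unit crosswind length is F = V × PW.
Inflow: F_in = 9.32 × 41.6 = 387.712 mm·m/s
Outflow: F_out = 9.32 × 15.6 = 145.392 mm·m/s
Steady-state rate R = (F_in − F_out)/L = (387.712 − 145.392) / 174000 m = 1.393e-03 mm/s.
R = 1.393e-03 × 3600 = 5.01 mm/hr.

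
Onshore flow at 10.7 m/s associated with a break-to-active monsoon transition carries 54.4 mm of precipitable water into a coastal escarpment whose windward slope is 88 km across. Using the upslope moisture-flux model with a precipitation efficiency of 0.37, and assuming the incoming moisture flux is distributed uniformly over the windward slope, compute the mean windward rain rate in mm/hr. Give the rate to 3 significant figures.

Incoming column moisture flux per unit ridge length: F = V × PW = 10.7 × 54.4 = 582.08 mm·m/s.
Spread over the 88 km slope with efficiency ε = 0.37: R = ε·F/W = 0.37 × 582.08 / 88000 m = 2.447e-03 mm/s.
R = 2.447e-03 × 3600 = 8.81 mm/hr.

R ≈ 8.81 mm/hr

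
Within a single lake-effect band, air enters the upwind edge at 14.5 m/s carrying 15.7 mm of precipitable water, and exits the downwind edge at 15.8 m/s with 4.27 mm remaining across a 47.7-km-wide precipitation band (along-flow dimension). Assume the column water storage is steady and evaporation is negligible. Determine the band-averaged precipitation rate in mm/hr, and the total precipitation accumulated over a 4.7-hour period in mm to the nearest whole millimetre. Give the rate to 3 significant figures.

Column moisture flux per unit crosswind length is F = V × PW.
Inflow: F_in = 14.5 × 15.7 = 227.65 mm·m/s
Outflow: F_out = 15.8 × 4.27 = 67.466 mm·m/s
Steady-state rate R = (F_in − F_out)/L = (227.65 − 67.466) / 47700 m = 3.358e-03 mm/s.
R = 3.358e-03 × 3600 = 12.1 mm/hr.
Over 4.7 h: total = 12.1 × 4.7 = 56.87 ≈ 57 mm.

R ≈ 12.1 mm/hr; total ≈ 57 mm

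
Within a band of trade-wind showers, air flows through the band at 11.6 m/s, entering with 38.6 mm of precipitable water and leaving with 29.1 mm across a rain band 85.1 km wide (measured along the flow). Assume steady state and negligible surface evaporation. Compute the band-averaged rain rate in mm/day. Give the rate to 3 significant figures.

R ≈ 112 mm/day

Column moisture flux per unit crosswind length is F = V × PW.
Inflow: F_in = 11.6 × 38.6 = 447.76 mm·m/s
Outflow: F_out = 11.6 × 29.1 = 337.56 mm·m/s
Steady-state rate R = (F_in − F_out)/L = (447.76 − 337.56) / 85100 m = 1.295e-03 mm/s.
R = 1.295e-03 × 3600 × 24 = 112 mm/day.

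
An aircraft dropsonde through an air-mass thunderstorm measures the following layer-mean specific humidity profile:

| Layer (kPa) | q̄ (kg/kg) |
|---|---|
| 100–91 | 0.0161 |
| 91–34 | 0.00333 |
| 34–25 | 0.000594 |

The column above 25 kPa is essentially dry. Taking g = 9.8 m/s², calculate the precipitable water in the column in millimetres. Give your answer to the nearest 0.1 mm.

PW ≈ 34.7 mm

Precipitable water is the column-integrated vapour mass per unit area: PW = (1/g) Σ q̄ Δp, with q in kg/kg and Δp in Pa (1 kg/m² of water = 1 mm).
Layer 100–91 kPa: Δp = 90 hPa = 9000 Pa, q̄ = 0.0161 kg/kg → 0.0161 × 9000 / 9.8 = 14.79 mm
Layer 91–34 kPa: Δp = 570 hPa = 57000 Pa, q̄ = 0.00333 kg/kg → 0.00333 × 57000 / 9.8 = 19.37 mm
Layer 34–25 kPa: Δp = 90 hPa = 9000 Pa, q̄ = 0.000594 kg/kg → 0.000594 × 9000 / 9.8 = 0.55 mm
PW = 14.79 + 19.37 + 0.55 = 34.71 ≈ 34.7 mm.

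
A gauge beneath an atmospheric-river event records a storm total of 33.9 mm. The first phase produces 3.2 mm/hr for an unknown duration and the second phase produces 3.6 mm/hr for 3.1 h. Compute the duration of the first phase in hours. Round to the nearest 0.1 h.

Known phases: 3.6 × 3.1 = 11.16 mm.
Remaining depth = 33.9 − 11.16 = 22.74 mm.
Duration = 22.74 / 3.2 = 7.1 h.

duration ≈ 7.1 h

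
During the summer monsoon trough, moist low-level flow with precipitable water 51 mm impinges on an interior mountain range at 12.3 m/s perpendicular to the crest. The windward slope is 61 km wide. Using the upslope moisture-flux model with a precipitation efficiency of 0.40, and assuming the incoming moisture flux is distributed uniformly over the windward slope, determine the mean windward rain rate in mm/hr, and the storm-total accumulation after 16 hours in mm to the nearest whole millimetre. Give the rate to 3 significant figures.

Incoming column moisture flux per unit ridge length: F = V × PW = 12.3 × 51 = 627.3 mm·m/s.
Spread over the 61 km slope with efficiency ε = 0.40: R = ε·F/W = 0.40 × 627.3 / 61000 m = 4.113e-03 mm/s.
R = 4.113e-03 × 3600 = 14.8 mm/hr.
Over 16 h: total = 14.8 × 16 = 236.8 ≈ 237 mm.

R ≈ 14.8 mm/hr; total ≈ 237 mm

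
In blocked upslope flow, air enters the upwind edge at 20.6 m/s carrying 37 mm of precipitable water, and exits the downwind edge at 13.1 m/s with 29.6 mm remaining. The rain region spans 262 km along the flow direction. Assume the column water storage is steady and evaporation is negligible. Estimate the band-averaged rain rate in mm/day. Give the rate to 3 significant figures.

Column moisture flux per unit crosswind length is F = V × PW.
Inflow: F_in = 20.6 × 37 = 762.2 mm·m/s
Outflow: F_out = 13.1 × 29.6 = 387.76 mm·m/s
Steady-state rate R = (F_in − F_out)/L = (762.2 − 387.76) / 262000 m = 1.429e-03 mm/s.
R = 1.429e-03 × 3600 × 24 = 123 mm/day.

R ≈ 123 mm/day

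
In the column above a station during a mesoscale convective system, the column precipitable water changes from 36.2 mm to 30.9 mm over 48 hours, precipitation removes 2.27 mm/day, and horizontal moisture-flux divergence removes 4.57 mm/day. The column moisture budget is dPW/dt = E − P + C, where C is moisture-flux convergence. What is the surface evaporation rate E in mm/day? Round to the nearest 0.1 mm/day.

E ≈ 4.2 mm/day

dPW/dt = (30.9 − 36.2) mm / (48/24 day) = -2.650 mm/day.
E = dPW/dt + P − C = (-2.650) + 2.27 − (-4.57) = 4.2 mm/day.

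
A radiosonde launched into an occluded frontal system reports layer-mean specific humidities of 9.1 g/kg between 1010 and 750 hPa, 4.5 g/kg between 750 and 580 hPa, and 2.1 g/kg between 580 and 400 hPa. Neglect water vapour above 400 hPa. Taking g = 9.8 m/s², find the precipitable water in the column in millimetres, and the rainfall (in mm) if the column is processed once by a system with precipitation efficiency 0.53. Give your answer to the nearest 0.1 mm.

PW ≈ 35.8 mm; rainfall ≈ 19.0 mm

Precipitable water is the column-integrated vapour mass per unit area: PW = (1/g) Σ q̄ Δp, with q in kg/kg and Δp in Pa (1 kg/m² of water = 1 mm).
Layer 1010–750 hPa: Δp = 260 hPa = 26000 Pa, q̄ = 0.0091 kg/kg → 0.0091 × 26000 / 9.8 = 24.14 mm
Layer 750–580 hPa: Δp = 170 hPa = 17000 Pa, q̄ = 0.0045 kg/kg → 0.0045 × 17000 / 9.8 = 7.81 mm
Layer 580–400 hPa: Δp = 180 hPa = 18000 Pa, q̄ = 0.0021 kg/kg → 0.0021 × 18000 / 9.8 = 3.86 mm
PW = 24.14 + 7.81 + 3.86 = 35.81 ≈ 35.8 mm.
Rainfall = ε × PW = 0.53 × 35.8 = 19.0 mm.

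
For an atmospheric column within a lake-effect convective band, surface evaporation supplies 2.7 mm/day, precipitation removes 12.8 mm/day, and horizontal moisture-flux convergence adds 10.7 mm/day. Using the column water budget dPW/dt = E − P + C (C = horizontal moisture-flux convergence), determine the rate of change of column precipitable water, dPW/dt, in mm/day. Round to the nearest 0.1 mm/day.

dPW/dt = E − P + C = 2.7 − 12.8 + (10.7) = 0.6 mm/day.

dPW/dt ≈ 0.6 mm/day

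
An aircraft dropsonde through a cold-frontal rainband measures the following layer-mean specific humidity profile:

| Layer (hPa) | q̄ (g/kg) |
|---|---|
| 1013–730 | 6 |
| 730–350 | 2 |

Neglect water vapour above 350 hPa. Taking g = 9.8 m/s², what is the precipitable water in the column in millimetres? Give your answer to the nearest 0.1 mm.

Precipitable water is the column-integrated vapour mass per unit area: PW = (1/g) Σ q̄ Δp, with q in kg/kg and Δp in Pa (1 kg/m² of water = 1 mm).
Layer 1013–730 hPa: Δp = 283 hPa = 28300 Pa, q̄ = 0.006 kg/kg → 0.006 × 28300 / 9.8 = 17.33 mm
Layer 730–350 hPa: Δp = 380 hPa = 38000 Pa, q̄ = 0.002 kg/kg → 0.002 × 38000 / 9.8 = 7.76 mm
PW = 17.33 + 7.76 = 25.09 ≈ 25.1 mm.

PW ≈ 25.1 mm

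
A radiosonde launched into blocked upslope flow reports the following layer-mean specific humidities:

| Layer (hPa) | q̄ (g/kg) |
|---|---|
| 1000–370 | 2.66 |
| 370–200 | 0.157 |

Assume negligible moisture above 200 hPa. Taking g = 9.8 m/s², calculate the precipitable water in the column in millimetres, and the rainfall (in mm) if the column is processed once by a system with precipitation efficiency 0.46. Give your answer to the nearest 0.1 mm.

Precipitable water is the column-integrated vapour mass per unit area: PW = (1/g) Σ q̄ Δp, with q in kg/kg and Δp in Pa (1 kg/m² of water = 1 mm).
Layer 1000–370 hPa: Δp = 630 hPa = 63000 Pa, q̄ = 0.00266 kg/kg → 0.00266 × 63000 / 9.8 = 17.10 mm
Layer 370–200 hPa: Δp = 170 hPa = 17000 Pa, q̄ = 0.000157 kg/kg → 0.000157 × 17000 / 9.8 = 0.27 mm
PW = 17.10 + 0.27 = 17.37 ≈ 17.4 mm.
Rainfall = ε × PW = 0.46 × 17.4 = 8.0 mm.

PW ≈ 17.4 mm; rainfall ≈ 8.0 mm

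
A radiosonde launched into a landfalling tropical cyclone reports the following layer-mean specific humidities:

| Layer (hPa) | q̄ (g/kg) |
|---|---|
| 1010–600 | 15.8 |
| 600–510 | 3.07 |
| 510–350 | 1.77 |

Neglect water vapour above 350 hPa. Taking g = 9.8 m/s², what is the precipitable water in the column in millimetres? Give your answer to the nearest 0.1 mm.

Precipitable water is the column-integrated vapour mass per unit area: PW = (1/g) Σ q̄ Δp, with q in kg/kg and Δp in Pa (1 kg/m² of water = 1 mm).
Layer 1010–600 hPa: Δp = 410 hPa = 41000 Pa, q̄ = 0.0158 kg/kg → 0.0158 × 41000 / 9.8 = 66.10 mm
Layer 600–510 hPa: Δp = 90 hPa = 9000 Pa, q̄ = 0.00307 kg/kg → 0.00307 × 9000 / 9.8 = 2.82 mm
Layer 510–350 hPa: Δp = 160 hPa = 16000 Pa, q̄ = 0.00177 kg/kg → 0.00177 × 16000 / 9.8 = 2.89 mm
PW = 66.10 + 2.82 + 2.89 = 71.81 ≈ 71.8 mm.

PW ≈ 71.8 mm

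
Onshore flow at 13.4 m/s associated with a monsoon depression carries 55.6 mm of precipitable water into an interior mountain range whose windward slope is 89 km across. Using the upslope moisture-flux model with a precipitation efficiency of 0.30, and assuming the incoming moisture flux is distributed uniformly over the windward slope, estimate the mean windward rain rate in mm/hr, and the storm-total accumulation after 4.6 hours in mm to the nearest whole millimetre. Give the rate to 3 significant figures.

Incoming column moisture flux per unit ridge length: F = V × PW = 13.4 × 55.6 = 745.04 mm·m/s.
Spread over the 89 km slope with efficiency ε = 0.30: R = ε·F/W = 0.30 × 745.04 / 89000 m = 2.511e-03 mm/s.
R = 2.511e-03 × 3600 = 9.04 mm/hr.
Over 4.6 h: total = 9.04 × 4.6 = 41.584 ≈ 42 mm.

R ≈ 9.04 mm/hr; total ≈ 42 mm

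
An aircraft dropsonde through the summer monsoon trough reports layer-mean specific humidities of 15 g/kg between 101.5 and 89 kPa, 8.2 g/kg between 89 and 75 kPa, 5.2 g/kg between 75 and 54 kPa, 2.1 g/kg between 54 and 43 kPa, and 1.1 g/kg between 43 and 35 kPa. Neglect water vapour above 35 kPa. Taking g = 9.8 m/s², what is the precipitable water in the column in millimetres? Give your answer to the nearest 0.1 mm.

Precipitable water is the column-integrated vapour mass per unit area: PW = (1/g) Σ q̄ Δp, with q in kg/kg and Δp in Pa (1 kg/m² of water = 1 mm).
Layer 101.5–89 kPa: Δp = 125 hPa = 12500 Pa, q̄ = 0.015 kg/kg → 0.015 × 12500 / 9.8 = 19.13 mm
Layer 89–75 kPa: Δp = 140 hPa = 14000 Pa, q̄ = 0.0082 kg/kg → 0.0082 × 14000 / 9.8 = 11.71 mm
Layer 75–54 kPa: Δp = 210 hPa = 21000 Pa, q̄ = 0.0052 kg/kg → 0.0052 × 21000 / 9.8 = 11.14 mm
Layer 54–43 kPa: Δp = 110 hPa = 11000 Pa, q̄ = 0.0021 kg/kg → 0.0021 × 11000 / 9.8 = 2.36 mm
Layer 43–35 kPa: Δp = 80 hPa = 8000 Pa, q̄ = 0.0011 kg/kg → 0.0011 × 8000 / 9.8 = 0.90 mm
PW = 19.13 + 11.71 + 11.14 + 2.36 + 0.90 = 45.24 ≈ 45.2 mm.

PW ≈ 45.2 mm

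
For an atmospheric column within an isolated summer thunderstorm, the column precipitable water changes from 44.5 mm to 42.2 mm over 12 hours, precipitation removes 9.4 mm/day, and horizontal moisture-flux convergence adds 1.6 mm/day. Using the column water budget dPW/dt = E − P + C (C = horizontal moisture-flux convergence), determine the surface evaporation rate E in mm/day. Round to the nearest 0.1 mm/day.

E ≈ 3.2 mm/day

dPW/dt = (42.2 − 44.5) mm / (12/24 day) = -4.600 mm/day.
E = dPW/dt + P − C = (-4.600) + 9.4 − (1.6) = 3.2 mm/day.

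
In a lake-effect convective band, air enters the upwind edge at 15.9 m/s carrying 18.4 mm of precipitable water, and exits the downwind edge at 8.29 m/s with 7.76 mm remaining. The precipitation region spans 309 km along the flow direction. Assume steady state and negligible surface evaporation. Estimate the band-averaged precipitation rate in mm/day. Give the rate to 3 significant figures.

R ≈ 63.8 mm/day

Column moisture flux per unit crosswind length is F = V × PW.
Inflow: F_in = 15.9 × 18.4 = 292.56 mm·m/s
Outflow: F_out = 8.29 × 7.76 = 64.3304 mm·m/s
Steady-state rate R = (F_in − F_out)/L = (292.56 − 64.3304) / 309000 m = 7.386e-04 mm/s.
R = 7.386e-04 × 3600 × 24 = 63.8 mm/day.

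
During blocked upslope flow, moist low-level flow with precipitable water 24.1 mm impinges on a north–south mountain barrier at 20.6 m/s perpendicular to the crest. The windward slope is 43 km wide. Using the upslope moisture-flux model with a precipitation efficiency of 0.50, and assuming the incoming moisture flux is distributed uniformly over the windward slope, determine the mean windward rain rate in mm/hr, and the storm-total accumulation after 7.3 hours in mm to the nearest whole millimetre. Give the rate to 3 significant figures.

Incoming column moisture flux per unit ridge length: F = V × PW = 20.6 × 24.1 = 496.46 mm·m/s.
Spread over the 43 km slope with efficiency ε = 0.50: R = ε·F/W = 0.50 × 496.46 / 43000 m = 5.773e-03 mm/s.
R = 5.773e-03 × 3600 = 20.8 mm/hr.
Over 7.3 h: total = 20.8 × 7.3 = 151.84 ≈ 152 mm.

R ≈ 20.8 mm/hr; total ≈ 152 mm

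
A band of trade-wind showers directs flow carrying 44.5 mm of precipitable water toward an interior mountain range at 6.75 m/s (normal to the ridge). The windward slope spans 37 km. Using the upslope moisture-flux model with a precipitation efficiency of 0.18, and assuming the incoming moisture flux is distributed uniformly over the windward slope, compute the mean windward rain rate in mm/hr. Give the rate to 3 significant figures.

R ≈ 5.26 mm/hr

Incoming column moisture flux per unit ridge length: F = V × PW = 6.75 × 44.5 = 300.375 mm·m/s.
Spread over the 37 km slope with efficiency ε = 0.18: R = ε·F/W = 0.18 × 300.375 / 37000 m = 1.461e-03 mm/s.
R = 1.461e-03 × 3600 = 5.26 mm/hr.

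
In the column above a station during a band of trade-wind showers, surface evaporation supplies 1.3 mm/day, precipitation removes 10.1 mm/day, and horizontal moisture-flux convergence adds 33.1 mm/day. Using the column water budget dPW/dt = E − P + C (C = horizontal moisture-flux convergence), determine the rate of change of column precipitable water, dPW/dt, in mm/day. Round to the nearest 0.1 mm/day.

dPW/dt ≈ 24.3 mm/day

dPW/dt = E − P + C = 1.3 − 10.1 + (33.1) = 24.3 mm/day.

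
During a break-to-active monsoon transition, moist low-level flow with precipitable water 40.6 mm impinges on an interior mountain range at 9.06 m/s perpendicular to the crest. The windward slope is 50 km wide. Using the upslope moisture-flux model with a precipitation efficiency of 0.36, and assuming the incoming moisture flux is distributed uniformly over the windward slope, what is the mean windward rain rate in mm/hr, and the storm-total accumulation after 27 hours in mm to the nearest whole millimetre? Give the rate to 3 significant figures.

R ≈ 9.53 mm/hr; total ≈ 257 mm

Incoming column moisture flux per unit ridge length: F = V × PW = 9.06 × 40.6 = 367.836 mm·m/s.
Spread over the 50 km slope with efficiency ε = 0.36: R = ε·F/W = 0.36 × 367.836 / 50000 m = 2.648e-03 mm/s.
R = 2.648e-03 × 3600 = 9.53 mm/hr.
Over 27 h: total = 9.53 × 27 = 257.31 ≈ 257 mm.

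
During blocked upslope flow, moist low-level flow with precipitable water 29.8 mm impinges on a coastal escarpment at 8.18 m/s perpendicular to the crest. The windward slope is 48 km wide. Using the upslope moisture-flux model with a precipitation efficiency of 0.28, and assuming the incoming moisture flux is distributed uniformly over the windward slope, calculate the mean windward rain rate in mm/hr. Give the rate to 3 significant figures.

Incoming column moisture flux per unit ridge length: F = V × PW = 8.18 × 29.8 = 243.764 mm·m/s.
Spread over the 48 km slope with efficiency ε = 0.28: R = ε·F/W = 0.28 × 243.764 / 48000 m = 1.422e-03 mm/s.
R = 1.422e-03 × 3600 = 5.12 mm/hr.

R ≈ 5.12 mm/hr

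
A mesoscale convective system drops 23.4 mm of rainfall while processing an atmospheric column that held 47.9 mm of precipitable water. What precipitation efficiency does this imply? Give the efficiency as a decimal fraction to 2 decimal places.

ε = rainfall / PW = 23.4 / 47.9 = 0.49.

ε ≈ 0.49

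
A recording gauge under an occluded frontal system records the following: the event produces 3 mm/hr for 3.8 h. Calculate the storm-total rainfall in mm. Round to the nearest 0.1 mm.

total ≈ 11.4 mm

Total = Σ Rᵢ Δtᵢ = 3 × 3.8
      = 11.4 = 11.4 mm.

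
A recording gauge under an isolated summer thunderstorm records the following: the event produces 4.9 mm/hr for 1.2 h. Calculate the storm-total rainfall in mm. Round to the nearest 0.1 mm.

Total = Σ Rᵢ Δtᵢ = 4.9 × 1.2
      = 5.88 = 5.9 mm.

total ≈ 5.9 mm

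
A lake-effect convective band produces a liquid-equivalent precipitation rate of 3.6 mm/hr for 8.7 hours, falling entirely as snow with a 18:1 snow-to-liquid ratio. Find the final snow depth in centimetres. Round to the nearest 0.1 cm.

snow depth ≈ 56.4 cm

Liquid-equivalent depth = 3.6 × 8.7 = 31.32 mm.
Snow depth = 31.32 mm × 18 = 563.76 mm = 56.4 cm.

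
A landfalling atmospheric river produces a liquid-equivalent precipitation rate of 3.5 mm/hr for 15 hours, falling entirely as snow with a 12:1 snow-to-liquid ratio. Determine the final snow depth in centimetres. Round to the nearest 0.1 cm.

Liquid-equivalent depth = 3.5 × 15 = 52.5 mm.
Snow depth = 52.5 mm × 12 = 630 mm = 63.0 cm.

snow depth ≈ 63.0 cm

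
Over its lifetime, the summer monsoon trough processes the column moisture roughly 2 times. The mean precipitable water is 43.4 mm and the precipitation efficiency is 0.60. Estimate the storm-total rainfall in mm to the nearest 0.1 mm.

rainfall ≈ 52.1 mm

Each cycle deposits ε × PW = 0.60 × 43.4 = 26.04 mm.
Over 2 cycles: 2 × 26.04 = 52.1 mm.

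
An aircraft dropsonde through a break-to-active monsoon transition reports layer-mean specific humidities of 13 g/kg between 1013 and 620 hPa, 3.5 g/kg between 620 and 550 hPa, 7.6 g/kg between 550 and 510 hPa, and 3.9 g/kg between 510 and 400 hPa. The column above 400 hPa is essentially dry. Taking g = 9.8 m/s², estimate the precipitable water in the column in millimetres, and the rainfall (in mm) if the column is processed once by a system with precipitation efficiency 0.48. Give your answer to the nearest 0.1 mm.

Precipitable water is the column-integrated vapour mass per unit area: PW = (1/g) Σ q̄ Δp, with q in kg/kg and Δp in Pa (1 kg/m² of water = 1 mm).
Layer 1013–620 hPa: Δp = 393 hPa = 39300 Pa, q̄ = 0.013 kg/kg → 0.013 × 39300 / 9.8 = 52.13 mm
Layer 620–550 hPa: Δp = 70 hPa = 7000 Pa, q̄ = 0.0035 kg/kg → 0.0035 × 7000 / 9.8 = 2.50 mm
Layer 550–510 hPa: Δp = 40 hPa = 4000 Pa, q̄ = 0.0076 kg/kg → 0.0076 × 4000 / 9.8 = 3.10 mm
Layer 510–400 hPa: Δp = 110 hPa = 11000 Pa, q̄ = 0.0039 kg/kg → 0.0039 × 11000 / 9.8 = 4.38 mm
PW = 52.13 + 2.50 + 3.10 + 4.38 = 62.11 ≈ 62.1 mm.
Rainfall = ε × PW = 0.48 × 62.1 = 29.8 mm.

PW ≈ 62.1 mm; rainfall ≈ 29.8 mm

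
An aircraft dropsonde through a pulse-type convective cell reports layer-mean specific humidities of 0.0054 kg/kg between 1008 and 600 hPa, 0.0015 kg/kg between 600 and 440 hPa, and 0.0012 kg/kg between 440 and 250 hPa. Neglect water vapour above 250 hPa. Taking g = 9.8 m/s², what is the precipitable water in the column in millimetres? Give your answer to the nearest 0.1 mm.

PW ≈ 27.3 mm

Precipitable water is the column-integrated vapour mass per unit area: PW = (1/g) Σ q̄ Δp, with q in kg/kg and Δp in Pa (1 kg/m² of water = 1 mm).
Layer 1008–600 hPa: Δp = 408 hPa = 40800 Pa, q̄ = 0.0054 kg/kg → 0.0054 × 40800 / 9.8 = 22.48 mm
Layer 600–440 hPa: Δp = 160 hPa = 16000 Pa, q̄ = 0.0015 kg/kg → 0.0015 × 16000 / 9.8 = 2.45 mm
Layer 440–250 hPa: Δp = 190 hPa = 19000 Pa, q̄ = 0.0012 kg/kg → 0.0012 × 19000 / 9.8 = 2.33 mm
PW = 22.48 + 2.45 + 2.33 = 27.26 ≈ 27.3 mm.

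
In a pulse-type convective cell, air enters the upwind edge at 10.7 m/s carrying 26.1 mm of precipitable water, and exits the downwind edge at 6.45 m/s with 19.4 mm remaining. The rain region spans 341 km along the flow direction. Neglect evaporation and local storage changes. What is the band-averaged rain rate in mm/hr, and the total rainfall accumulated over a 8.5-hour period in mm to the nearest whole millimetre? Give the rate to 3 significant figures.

Column moisture flux per unit crosswind length is F = V × PW.
Inflow: F_in = 10.7 × 26.1 = 279.27 mm·m/s
Outflow: F_out = 6.45 × 19.4 = 125.13 mm·m/s
Steady-state rate R = (F_in − F_out)/L = (279.27 − 125.13) / 341000 m = 4.520e-04 mm/s.
R = 4.520e-04 × 3600 = 1.63 mm/hr.
Over 8.5 h: total = 1.63 × 8.5 = 13.855 ≈ 14 mm.

R ≈ 1.63 mm/hr; total ≈ 14 mm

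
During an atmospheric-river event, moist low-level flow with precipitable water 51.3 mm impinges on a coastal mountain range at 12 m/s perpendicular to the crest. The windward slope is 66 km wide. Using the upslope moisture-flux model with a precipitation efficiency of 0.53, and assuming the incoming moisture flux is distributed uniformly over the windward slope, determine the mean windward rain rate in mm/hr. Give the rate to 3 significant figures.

R ≈ 17.8 mm/hr

Incoming column moisture flux per unit ridge length: F = V × PW = 12 × 51.3 = 615.6 mm·m/s.
Spread over the 66 km slope with efficiency ε = 0.53: R = ε·F/W = 0.53 × 615.6 / 66000 m = 4.943e-03 mm/s.
R = 4.943e-03 × 3600 = 17.8 mm/hr.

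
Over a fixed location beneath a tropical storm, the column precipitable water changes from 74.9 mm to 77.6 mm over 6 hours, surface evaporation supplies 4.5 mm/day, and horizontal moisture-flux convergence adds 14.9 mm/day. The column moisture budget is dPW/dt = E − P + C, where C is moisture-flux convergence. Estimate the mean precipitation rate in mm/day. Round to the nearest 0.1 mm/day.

dPW/dt = (77.6 − 74.9) mm / (6/24 day) = +10.800 mm/day.
P = E + C − dPW/dt = 4.5 + (14.9) − (+10.800) = 8.6 mm/day.

P ≈ 8.6 mm/day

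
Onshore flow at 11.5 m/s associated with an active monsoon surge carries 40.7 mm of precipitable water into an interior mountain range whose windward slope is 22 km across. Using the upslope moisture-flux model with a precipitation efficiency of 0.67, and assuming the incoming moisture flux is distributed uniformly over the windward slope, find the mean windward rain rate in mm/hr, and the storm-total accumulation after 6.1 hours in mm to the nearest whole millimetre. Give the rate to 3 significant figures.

R ≈ 51.3 mm/hr; total ≈ 313 mm

Incoming column moisture flux per unit ridge length: F = V × PW = 11.5 × 40.7 = 468.05 mm·m/s.
Spread over the 22 km slope with efficiency ε = 0.67: R = ε·F/W = 0.67 × 468.05 / 22000 m = 1.425e-02 mm/s.
R = 1.425e-02 × 3600 = 51.3 mm/hr.
Over 6.1 h: total = 51.3 × 6.1 = 312.93 ≈ 313 mm.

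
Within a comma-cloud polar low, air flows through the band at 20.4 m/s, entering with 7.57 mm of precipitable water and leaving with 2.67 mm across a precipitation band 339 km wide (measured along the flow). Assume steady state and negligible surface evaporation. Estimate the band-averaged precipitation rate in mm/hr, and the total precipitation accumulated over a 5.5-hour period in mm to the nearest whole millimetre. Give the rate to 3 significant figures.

Column moisture flux per unit crosswind length is F = V × PW.
Inflow: F_in = 20.4 × 7.57 = 154.428 mm·m/s
Outflow: F_out = 20.4 × 2.67 = 54.468 mm·m/s
Steady-state rate R = (F_in − F_out)/L = (154.428 − 54.468) / 339000 m = 2.949e-04 mm/s.
R = 2.949e-04 × 3600 = 1.06 mm/hr.
Over 5.5 h: total = 1.06 × 5.5 = 5.83 ≈ 6 mm.

R ≈ 1.06 mm/hr; total ≈ 6 mm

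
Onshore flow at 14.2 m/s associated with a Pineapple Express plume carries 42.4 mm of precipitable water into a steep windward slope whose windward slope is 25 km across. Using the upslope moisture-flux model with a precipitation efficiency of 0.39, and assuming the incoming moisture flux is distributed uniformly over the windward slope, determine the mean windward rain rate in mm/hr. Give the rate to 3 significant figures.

Incoming column moisture flux per unit ridge length: F = V × PW = 14.2 × 42.4 = 602.08 mm·m/s.
Spread over the 25 km slope with efficiency ε = 0.39: R = ε·F/W = 0.39 × 602.08 / 25000 m = 9.392e-03 mm/s.
R = 9.392e-03 × 3600 = 33.8 mm/hr.

R ≈ 33.8 mm/hr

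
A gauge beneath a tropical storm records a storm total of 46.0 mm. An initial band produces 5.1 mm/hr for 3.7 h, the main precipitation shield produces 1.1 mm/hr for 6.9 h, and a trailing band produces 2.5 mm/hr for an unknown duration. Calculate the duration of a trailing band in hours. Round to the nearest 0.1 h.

Known phases: 5.1 × 3.7 + 1.1 × 6.9 = 18.87 + 7.59 = 26.46 mm.
Remaining depth = 46.0 − 26.46 = 19.54 mm.
Duration = 19.54 / 2.5 = 7.8 h.

duration ≈ 7.8 h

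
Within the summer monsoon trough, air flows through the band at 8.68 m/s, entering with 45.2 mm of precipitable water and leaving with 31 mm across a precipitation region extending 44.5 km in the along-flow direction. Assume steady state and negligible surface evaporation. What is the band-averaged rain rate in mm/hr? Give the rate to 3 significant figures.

Column moisture flux per unit crosswind length is F = V × PW.
Inflow: F_in = 8.68 × 45.2 = 392.336 mm·m/s
Outflow: F_out = 8.68 × 31 = 269.08 mm·m/s
Steady-state rate R = (F_in − F_out)/L = (392.336 − 269.08) / 44500 m = 2.770e-03 mm/s.
R = 2.770e-03 × 3600 = 9.97 mm/hr.

R ≈ 9.97 mm/hr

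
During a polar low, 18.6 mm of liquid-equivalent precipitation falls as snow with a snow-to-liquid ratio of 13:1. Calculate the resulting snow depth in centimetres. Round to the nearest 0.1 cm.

Snow depth = liquid × ratio = 18.6 mm × 13 = 241.8 mm = 24.2 cm.

snow depth ≈ 24.2 cm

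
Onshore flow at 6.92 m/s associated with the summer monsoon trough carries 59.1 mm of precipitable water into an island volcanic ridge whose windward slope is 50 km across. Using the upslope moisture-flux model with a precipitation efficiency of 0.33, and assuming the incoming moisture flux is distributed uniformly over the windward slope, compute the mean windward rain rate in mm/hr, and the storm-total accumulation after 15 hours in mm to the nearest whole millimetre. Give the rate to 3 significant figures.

Incoming column moisture flux per unit ridge length: F = V × PW = 6.92 × 59.1 = 408.972 mm·m/s.
Spread over the 50 km slope with efficiency ε = 0.33: R = ε·F/W = 0.33 × 408.972 / 50000 m = 2.699e-03 mm/s.
R = 2.699e-03 × 3600 = 9.72 mm/hr.
Over 15 h: total = 9.72 × 15 = 145.8 ≈ 146 mm.

R ≈ 9.72 mm/hr; total ≈ 146 mm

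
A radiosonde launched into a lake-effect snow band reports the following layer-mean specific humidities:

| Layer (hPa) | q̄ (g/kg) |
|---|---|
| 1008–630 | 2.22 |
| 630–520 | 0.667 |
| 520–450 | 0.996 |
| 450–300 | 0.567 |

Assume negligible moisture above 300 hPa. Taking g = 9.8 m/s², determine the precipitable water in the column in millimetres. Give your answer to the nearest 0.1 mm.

PW ≈ 10.9 mm

Precipitable water is the column-integrated vapour mass per unit area: PW = (1/g) Σ q̄ Δp, with q in kg/kg and Δp in Pa (1 kg/m² of water = 1 mm).
Layer 1008–630 hPa: Δp = 378 hPa = 37800 Pa, q̄ = 0.00222 kg/kg → 0.00222 × 37800 / 9.8 = 8.56 mm
Layer 630–520 hPa: Δp = 110 hPa = 11000 Pa, q̄ = 0.000667 kg/kg → 0.000667 × 11000 / 9.8 = 0.75 mm
Layer 520–450 hPa: Δp = 70 hPa = 7000 Pa, q̄ = 0.000996 kg/kg → 0.000996 × 7000 / 9.8 = 0.71 mm
Layer 450–300 hPa: Δp = 150 hPa = 15000 Pa, q̄ = 0.000567 kg/kg → 0.000567 × 15000 / 9.8 = 0.87 mm
PW = 8.56 + 0.75 + 0.71 + 0.87 = 10.89 ≈ 10.9 mm.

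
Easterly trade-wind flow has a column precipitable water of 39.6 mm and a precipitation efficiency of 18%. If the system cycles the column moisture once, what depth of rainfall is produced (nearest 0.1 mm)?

rainfall ≈ 7.1 mm

Rainfall = ε × PW = 0.18 × 39.6 = 7.1 mm.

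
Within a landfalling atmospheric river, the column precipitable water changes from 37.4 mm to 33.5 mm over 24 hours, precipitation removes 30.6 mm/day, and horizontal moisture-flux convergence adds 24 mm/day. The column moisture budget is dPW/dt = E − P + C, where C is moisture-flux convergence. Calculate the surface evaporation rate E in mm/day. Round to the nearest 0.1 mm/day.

dPW/dt = (33.5 − 37.4) mm / (24/24 day) = -3.900 mm/day.
E = dPW/dt + P − C = (-3.900) + 30.6 − (24) = 2.7 mm/day.

E ≈ 2.7 mm/day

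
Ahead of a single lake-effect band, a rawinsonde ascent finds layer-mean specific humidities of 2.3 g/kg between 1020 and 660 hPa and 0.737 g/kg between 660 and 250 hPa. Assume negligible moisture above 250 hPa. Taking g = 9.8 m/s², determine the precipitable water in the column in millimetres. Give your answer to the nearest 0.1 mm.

PW ≈ 11.5 mm

Precipitable water is the column-integrated vapour mass per unit area: PW = (1/g) Σ q̄ Δp, with q in kg/kg and Δp in Pa (1 kg/m² of water = 1 mm).
Layer 1020–660 hPa: Δp = 360 hPa = 36000 Pa, q̄ = 0.0023 kg/kg → 0.0023 × 36000 / 9.8 = 8.45 mm
Layer 660–250 hPa: Δp = 410 hPa = 41000 Pa, q̄ = 0.000737 kg/kg → 0.000737 × 41000 / 9.8 = 3.08 mm
PW = 8.45 + 3.08 = 11.53 ≈ 11.5 mm.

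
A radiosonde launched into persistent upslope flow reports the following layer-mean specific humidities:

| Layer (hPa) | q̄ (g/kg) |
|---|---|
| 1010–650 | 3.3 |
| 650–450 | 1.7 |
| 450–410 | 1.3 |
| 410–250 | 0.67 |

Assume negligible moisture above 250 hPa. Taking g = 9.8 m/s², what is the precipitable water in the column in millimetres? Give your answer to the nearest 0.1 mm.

Precipitable water is the column-integrated vapour mass per unit area: PW = (1/g) Σ q̄ Δp, with q in kg/kg and Δp in Pa (1 kg/m² of water = 1 mm).
Layer 1010–650 hPa: Δp = 360 hPa = 36000 Pa, q̄ = 0.0033 kg/kg → 0.0033 × 36000 / 9.8 = 12.12 mm
Layer 650–450 hPa: Δp = 200 hPa = 20000 Pa, q̄ = 0.0017 kg/kg → 0.0017 × 20000 / 9.8 = 3.47 mm
Layer 450–410 hPa: Δp = 40 hPa = 4000 Pa, q̄ = 0.0013 kg/kg → 0.0013 × 4000 / 9.8 = 0.53 mm
Layer 410–250 hPa: Δp = 160 hPa = 16000 Pa, q̄ = 0.00067 kg/kg → 0.00067 × 16000 / 9.8 = 1.09 mm
PW = 12.12 + 3.47 + 0.53 + 1.09 = 17.21 ≈ 17.2 mm.

PW ≈ 17.2 mm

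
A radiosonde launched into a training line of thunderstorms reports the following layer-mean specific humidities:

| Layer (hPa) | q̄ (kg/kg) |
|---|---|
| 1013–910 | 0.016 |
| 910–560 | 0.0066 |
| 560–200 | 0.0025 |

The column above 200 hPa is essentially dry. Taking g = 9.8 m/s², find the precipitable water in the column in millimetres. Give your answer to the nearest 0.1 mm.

PW ≈ 49.6 mm

Precipitable water is the column-integrated vapour mass per unit area: PW = (1/g) Σ q̄ Δp, with q in kg/kg and Δp in Pa (1 kg/m² of water = 1 mm).
Layer 1013–910 hPa: Δp = 103 hPa = 10300 Pa, q̄ = 0.016 kg/kg → 0.016 × 10300 / 9.8 = 16.82 mm
Layer 910–560 hPa: Δp = 350 hPa = 35000 Pa, q̄ = 0.0066 kg/kg → 0.0066 × 35000 / 9.8 = 23.57 mm
Layer 560–200 hPa: Δp = 360 hPa = 36000 Pa, q̄ = 0.0025 kg/kg → 0.0025 × 36000 / 9.8 = 9.18 mm
PW = 16.82 + 23.57 + 9.18 = 49.57 ≈ 49.6 mm.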